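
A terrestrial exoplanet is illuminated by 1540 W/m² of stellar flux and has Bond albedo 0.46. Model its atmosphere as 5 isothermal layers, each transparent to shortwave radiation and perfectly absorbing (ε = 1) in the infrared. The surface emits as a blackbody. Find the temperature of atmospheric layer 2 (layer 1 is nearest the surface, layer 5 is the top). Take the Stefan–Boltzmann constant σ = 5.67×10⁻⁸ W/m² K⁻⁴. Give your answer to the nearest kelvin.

348 K

Top-of-atmosphere balance: σT_e⁴ = S(1−α)/4 = 207.9 W/m² → T_e = 246.1 K.
The net upward flux σT_e⁴ is constant between every pair of levels, so T_k⁴ = (N+1−k)T_e⁴.
T_2 = (4)^(1/4)·246.1 = 348.0 K.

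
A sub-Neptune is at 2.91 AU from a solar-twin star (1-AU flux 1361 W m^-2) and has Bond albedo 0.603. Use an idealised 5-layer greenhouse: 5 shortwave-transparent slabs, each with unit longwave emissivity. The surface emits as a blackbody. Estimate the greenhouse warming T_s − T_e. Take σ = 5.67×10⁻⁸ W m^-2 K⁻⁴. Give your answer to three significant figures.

73.2 K

Irradiance scales as 1/d², so S = 1361 W m^-2 × (1/2.91)² = 160.7 W m^-2.
Top-of-atmosphere balance: σT_e⁴ = S(1−α)/4 = 15.95 W m^-2 → T_e = 129.5 K.
Surface: T_s = (6)^¼·T_e = 202.7 K.
Warming: T_s − T_e = 73.18 K.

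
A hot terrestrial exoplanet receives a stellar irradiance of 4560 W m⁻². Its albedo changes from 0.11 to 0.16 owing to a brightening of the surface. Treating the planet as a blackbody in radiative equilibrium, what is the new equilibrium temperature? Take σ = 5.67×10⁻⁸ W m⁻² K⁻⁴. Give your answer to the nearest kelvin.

360 kelvin

T₂ = [S(1−α₂)/(4σ)]^(1/4) = [4560·0.84/(4σ)]^(1/4) = 360.5 K.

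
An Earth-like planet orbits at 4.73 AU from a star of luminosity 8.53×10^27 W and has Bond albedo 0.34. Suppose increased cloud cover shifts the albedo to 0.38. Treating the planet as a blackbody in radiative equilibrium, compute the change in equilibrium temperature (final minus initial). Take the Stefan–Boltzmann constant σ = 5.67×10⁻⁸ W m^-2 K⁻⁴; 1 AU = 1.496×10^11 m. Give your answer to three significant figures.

d = 4.73 × 1.496×10^11 m = 7.076×10^11 m.
S = L/(4πd²) = 1356 W m^-2.
Before: T₁ = [1356·0.66/(4σ)]^(1/4) = 250.6 K.
Final:   T₂ = [S(1−0.38)/(4σ)]^(1/4) = 246.7 K.
Change: 246.7 − 250.6 = -3.887 K.

-3.89 kelvin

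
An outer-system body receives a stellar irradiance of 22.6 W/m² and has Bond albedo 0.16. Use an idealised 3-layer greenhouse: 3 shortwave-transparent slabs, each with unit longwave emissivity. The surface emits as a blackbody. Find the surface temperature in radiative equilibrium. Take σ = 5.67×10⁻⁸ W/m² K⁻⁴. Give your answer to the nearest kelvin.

135 kelvin

OLR = S(1−α)/4 = 4.746 W/m²; the top layer radiates at T_e = 95.65 K.
For an N-layer opaque stack, T_s⁴ = (N+1)T_e⁴, hence T_s = (4)^(1/4)×95.65 K = 135.3 K.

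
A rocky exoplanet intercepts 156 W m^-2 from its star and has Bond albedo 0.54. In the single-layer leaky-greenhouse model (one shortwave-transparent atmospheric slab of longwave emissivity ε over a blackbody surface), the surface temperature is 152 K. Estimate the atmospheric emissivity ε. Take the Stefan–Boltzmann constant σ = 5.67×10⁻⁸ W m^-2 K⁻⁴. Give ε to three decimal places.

0.815

First, T_e = [156.0·(1−0.54)/(4σ)]^(1/4) = 133.4 K.
T_s⁴ = T_e⁴·2/(2−ε) → ε = 2 − 2(T_e/T_s)⁴ = 2 − 2·(133.4/152)⁴ = 0.8145.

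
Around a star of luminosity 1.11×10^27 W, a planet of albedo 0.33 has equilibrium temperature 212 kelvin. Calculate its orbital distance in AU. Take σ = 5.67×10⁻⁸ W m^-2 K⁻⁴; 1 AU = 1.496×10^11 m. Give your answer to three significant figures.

Energy balance gives S = 4σT⁴/(1−α) = 683.8 W m^-2.
S = L/(4πd²) → d = √(L/4πS) = √(1.11×10^27/(4π·683.8)) = 3.594×10^11 m = 2.403 AU.

2.40 AU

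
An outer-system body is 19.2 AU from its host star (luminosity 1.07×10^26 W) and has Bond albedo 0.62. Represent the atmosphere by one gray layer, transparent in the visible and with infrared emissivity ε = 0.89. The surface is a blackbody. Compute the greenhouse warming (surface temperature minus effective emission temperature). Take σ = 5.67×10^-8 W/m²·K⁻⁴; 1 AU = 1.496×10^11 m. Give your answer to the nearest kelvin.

6 kelvin

Orbital distance: d = 19.2 AU = 2.872×10^12 m.
S = L/(4πd²) = 1.032 W/m².
Effective emission temperature (TOA balance): σT_e⁴ = S(1−α)/4 = 0.09805 W/m² → T_e = 36.26 K.
For a single slab of emissivity ε, T_s⁴ = 2T_e⁴/(2−ε); thus T_s = 36.26·(1.802)^(1/4) = 42.01 K.
T_s − T_e = 42.01 − 36.26 = 5.751 K.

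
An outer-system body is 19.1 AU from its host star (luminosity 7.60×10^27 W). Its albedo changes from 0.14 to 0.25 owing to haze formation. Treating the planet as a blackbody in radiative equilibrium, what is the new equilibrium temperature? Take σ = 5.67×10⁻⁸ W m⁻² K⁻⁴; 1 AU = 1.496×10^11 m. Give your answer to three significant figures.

125 K

Orbital distance: d = 19.1 AU = 2.857×10^12 m.
S = L/(4πd²) = 74.08 W m⁻².
New equilibrium: T₂ = [(1−0.25)·74.08/(4σ)]^(1/4) = 125.1 K.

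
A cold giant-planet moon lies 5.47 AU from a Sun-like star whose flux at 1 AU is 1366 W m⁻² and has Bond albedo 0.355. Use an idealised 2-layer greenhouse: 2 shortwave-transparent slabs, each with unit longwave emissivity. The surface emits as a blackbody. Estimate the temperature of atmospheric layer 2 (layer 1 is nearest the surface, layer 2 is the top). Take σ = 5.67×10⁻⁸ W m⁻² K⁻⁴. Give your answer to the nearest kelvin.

107 K

Flux at the orbit: S = 1366/(5.47)² = 45.65 W m⁻².
The effective emission temperature is T_e = [S(1−α)/(4σ)]^¼ = 106.7 K.
The net upward flux σT_e⁴ is constant between every pair of levels, so T_k⁴ = (N+1−k)T_e⁴.
T_2 = (1)^(1/4)·106.7 = 106.7 K.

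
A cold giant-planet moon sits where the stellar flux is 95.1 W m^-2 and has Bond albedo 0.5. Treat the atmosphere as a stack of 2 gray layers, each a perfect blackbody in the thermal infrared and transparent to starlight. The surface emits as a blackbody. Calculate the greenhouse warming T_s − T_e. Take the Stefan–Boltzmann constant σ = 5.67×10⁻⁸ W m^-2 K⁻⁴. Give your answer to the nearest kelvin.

38 K

Top-of-atmosphere balance: σT_e⁴ = S(1−α)/4 = 11.89 W m^-2 → T_e = 120.3 K.
Surface: T_s = (3)^¼·T_e = 158.4 K.
So the greenhouse effect raises the surface by 158.4 − 120.3 = 38.03 K.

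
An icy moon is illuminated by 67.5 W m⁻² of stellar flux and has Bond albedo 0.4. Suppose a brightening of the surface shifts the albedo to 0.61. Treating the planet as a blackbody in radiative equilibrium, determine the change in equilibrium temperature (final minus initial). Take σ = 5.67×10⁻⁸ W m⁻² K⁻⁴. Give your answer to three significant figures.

-11.8 kelvin

Initial: T₁ = [S(1−0.4)/(4σ)]^(1/4) = 115.6 K.
After:  T₂ = [67.50·0.39/(4σ)]^(1/4) = 103.8 K.
Change: 103.8 − 115.6 = -11.80 K.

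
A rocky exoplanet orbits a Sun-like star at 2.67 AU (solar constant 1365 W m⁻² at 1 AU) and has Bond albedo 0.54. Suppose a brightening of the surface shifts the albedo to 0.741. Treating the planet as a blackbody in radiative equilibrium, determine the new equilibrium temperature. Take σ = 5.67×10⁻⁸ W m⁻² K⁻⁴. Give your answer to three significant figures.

122 K

Irradiance scales as 1/d², so S = 1365 W m⁻² × (1/2.67)² = 191.5 W m⁻².
With the new albedo, S(1−α₂)/4 = 12.40 W m⁻², so T₂ = 121.6 K.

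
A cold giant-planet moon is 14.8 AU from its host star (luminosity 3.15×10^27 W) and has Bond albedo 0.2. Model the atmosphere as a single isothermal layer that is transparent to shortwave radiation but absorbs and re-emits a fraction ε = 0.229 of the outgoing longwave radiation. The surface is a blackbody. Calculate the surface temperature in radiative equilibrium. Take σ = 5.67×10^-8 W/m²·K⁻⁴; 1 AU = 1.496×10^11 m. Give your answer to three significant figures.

119 K

d = 14.8 × 1.496×10^11 m = 2.214×10^12 m.
Spreading L over a sphere of radius d: S = 3.15×10^27/(4π·2.21×10^12²) = 51.13 W/m².
Effective emission temperature (TOA balance): σT_e⁴ = S(1−α)/4 = 10.23 W/m² → T_e = 115.9 K.
For a single slab of emissivity ε, T_s⁴ = 2T_e⁴/(2−ε); thus T_s = 115.9·(1.129)^(1/4) = 119.5 K.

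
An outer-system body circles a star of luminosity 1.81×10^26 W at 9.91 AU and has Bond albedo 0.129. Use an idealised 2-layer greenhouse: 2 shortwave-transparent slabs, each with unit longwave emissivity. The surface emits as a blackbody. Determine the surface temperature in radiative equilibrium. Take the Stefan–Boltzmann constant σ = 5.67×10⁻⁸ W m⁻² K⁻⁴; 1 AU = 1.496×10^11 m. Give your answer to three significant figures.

93.2 K

Orbital distance: d = 9.91 AU = 1.483×10^12 m.
Flux at the orbit: S = L/(4πd²) = 1.81×10^26/(4π·(1.48×10^12)²) = 6.553 W m⁻².
The effective emission temperature is T_e = [S(1−α)/(4σ)]^¼ = 70.83 K.
With N = 2 opaque layers, T_s = (N+1)^(1/4)·T_e = 3^(1/4)·70.83 = 93.22 K.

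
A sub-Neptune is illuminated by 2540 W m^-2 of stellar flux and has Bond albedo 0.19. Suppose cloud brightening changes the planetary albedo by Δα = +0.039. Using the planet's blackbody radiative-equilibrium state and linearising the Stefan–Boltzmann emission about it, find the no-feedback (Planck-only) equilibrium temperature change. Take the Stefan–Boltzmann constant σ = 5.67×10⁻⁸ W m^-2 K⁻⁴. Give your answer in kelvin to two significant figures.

Reference equilibrium: T_e = [S(1−α)/(4σ)]^(1/4) = 308.6 K.
The change in absorbed flux is Δ[S(1−α)/4] = −SΔα/4 = -24.77 W m^-2.
The Planck feedback parameter is 4σT_e³ = 6.667 W m^-2/K.
ΔT₀ = ΔF/λ_P = -24.77/6.667 = -3.71 K.

-3.7 K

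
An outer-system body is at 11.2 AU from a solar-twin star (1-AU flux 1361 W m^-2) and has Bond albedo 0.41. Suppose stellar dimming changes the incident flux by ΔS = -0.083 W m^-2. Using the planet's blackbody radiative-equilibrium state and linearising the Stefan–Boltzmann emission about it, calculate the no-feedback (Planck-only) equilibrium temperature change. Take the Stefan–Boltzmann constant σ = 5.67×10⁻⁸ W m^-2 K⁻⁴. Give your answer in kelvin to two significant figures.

-0.14 kelvin

Flux at the orbit: S = 1361/(11.2)² = 10.85 W m^-2.
Reference equilibrium: T_e = [S(1−α)/(4σ)]^(1/4) = 72.89 K.
TOA radiative forcing: ΔF = (1−α)ΔS/4 = 0.59·(-0.083)/4 = -0.01224 W m^-2.
The Planck feedback parameter is 4σT_e³ = 0.08782 W m^-2/K.
Hence the no-feedback warming is ΔF/(4σT_e³) = -0.139 K.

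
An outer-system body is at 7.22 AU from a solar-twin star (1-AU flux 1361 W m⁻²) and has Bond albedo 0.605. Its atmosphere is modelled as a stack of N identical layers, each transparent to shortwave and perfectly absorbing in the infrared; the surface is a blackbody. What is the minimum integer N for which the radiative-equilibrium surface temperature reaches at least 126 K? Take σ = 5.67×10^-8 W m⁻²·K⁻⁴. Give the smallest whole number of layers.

Irradiance scales as 1/d², so S = 1361 W m⁻² × (1/7.22)² = 26.11 W m⁻².
The effective emission temperature is T_e = [S(1−α)/(4σ)]^¼ = 82.12 K.
Since T_s⁴ = (N+1)T_e⁴, we need N ≥ (T_s/T_e)⁴ − 1 = 4.543.
So N ≥ 4.543; the smallest integer is N = 5.

5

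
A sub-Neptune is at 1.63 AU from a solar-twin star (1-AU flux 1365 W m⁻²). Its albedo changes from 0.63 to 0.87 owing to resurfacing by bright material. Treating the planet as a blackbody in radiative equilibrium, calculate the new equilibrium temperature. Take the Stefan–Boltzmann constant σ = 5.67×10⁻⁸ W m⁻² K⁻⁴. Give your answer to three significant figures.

Flux at the orbit: S = 1365/(1.63)² = 513.8 W m⁻².
New equilibrium: T₂ = [(1−0.87)·513.8/(4σ)]^(1/4) = 131.0 K.

131 K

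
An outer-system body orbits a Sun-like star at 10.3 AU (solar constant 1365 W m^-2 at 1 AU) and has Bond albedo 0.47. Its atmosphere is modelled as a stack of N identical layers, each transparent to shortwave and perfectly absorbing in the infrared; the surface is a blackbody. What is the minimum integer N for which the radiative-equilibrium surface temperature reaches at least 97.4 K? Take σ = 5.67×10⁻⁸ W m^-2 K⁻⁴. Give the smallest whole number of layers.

Irradiance scales as 1/d², so S = 1365 W m^-2 × (1/10.3)² = 12.87 W m^-2.
The effective emission temperature is T_e = [S(1−α)/(4σ)]^¼ = 74.05 K.
Since T_s⁴ = (N+1)T_e⁴, we need N ≥ (T_s/T_e)⁴ − 1 = 1.993.
Rounding up, N = 2.

2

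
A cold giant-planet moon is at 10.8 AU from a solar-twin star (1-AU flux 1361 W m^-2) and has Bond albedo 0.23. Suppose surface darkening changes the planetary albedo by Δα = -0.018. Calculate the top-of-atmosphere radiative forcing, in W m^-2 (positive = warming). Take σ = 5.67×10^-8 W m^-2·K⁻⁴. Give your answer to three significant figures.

0.0525 W m^-2

Irradiance scales as 1/d², so S = 1361 W m^-2 × (1/10.8)² = 11.67 W m^-2.
TOA radiative forcing: ΔF = −S·Δα/4 = −11.67·(-0.018)/4 = 0.05251 W m^-2.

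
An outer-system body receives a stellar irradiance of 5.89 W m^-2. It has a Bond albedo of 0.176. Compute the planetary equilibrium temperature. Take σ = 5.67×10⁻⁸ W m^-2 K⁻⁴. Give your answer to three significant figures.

68.0 kelvin

Absorbed flux (global mean): S(1−α)/4 = 5.890·0.824/4 = 1.213 W m^-2.
Set σT⁴ = 1.213 → T = (1.213/σ)^(1/4) = 68.01 K.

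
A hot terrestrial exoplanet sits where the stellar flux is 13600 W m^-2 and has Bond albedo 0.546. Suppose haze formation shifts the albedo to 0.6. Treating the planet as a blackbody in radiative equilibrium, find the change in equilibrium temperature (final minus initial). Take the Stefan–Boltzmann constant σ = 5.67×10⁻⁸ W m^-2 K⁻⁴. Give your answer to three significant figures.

With α = 0.546, T₁ = 406.2 K.
With α = 0.6, T₂ = 393.5 K.
ΔT = T₂ − T₁ = -12.66 K.

-12.7 kelvin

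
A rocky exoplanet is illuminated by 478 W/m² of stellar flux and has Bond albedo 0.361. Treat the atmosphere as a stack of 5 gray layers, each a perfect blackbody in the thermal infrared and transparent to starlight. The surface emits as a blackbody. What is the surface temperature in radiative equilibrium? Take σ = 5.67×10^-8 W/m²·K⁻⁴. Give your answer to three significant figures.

300 kelvin

The effective emission temperature is T_e = [S(1−α)/(4σ)]^¼ = 191.6 K.
For an N-layer opaque stack, T_s⁴ = (N+1)T_e⁴, hence T_s = (6)^(1/4)×191.6 K = 299.8 K.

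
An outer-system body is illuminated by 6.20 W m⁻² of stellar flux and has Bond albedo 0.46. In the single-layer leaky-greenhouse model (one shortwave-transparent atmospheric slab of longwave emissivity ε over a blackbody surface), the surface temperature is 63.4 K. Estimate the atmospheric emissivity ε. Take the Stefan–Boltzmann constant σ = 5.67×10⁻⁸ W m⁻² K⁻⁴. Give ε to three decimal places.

0.173

Effective temperature: T_e = [S(1−α)/(4σ)]^(1/4) = 61.98 K.
Inverting T_s⁴ = 2T_e⁴/(2−ε): (T_e/T_s)⁴ = 0.9137, so ε = 2(1 − 0.9137) = 0.1727.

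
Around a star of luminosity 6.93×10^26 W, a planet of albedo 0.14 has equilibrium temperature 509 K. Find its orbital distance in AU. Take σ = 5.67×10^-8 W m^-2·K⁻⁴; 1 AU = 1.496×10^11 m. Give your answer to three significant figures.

Required flux: S = 4σT⁴/(1−α) = 17700 W m^-2.
From L = 4πd²S, d = √(6.93×10^26/(4π·17700)) = 5.582×10^10 m = 0.3731 AU.

0.373 AU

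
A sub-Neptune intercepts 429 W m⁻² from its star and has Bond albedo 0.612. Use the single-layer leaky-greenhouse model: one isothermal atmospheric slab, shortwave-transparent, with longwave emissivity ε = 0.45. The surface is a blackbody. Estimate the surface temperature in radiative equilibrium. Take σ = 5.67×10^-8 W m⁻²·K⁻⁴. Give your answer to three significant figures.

175 kelvin

The planet radiates to space at T_e = [S(1−α)/(4σ)]^(1/4) = 164.6 K.
For a single slab of emissivity ε, T_s⁴ = 2T_e⁴/(2−ε); thus T_s = 164.6·(1.29)^(1/4) = 175.4 K.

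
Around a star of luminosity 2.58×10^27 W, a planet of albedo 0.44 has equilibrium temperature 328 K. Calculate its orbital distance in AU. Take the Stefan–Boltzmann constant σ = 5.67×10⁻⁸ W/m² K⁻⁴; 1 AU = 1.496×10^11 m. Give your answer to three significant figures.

1.40 AU

Required flux: S = 4σT⁴/(1−α) = 4688 W/m².
Then d = [L/(4πS)]^(1/2) = 2.093×10^11 m, i.e. 1.399 AU.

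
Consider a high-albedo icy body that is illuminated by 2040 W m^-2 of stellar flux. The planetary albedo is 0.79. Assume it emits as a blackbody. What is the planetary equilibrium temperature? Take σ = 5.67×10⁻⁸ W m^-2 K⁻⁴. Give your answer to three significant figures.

208 K

Averaging over the sphere, the absorbed flux is S(1−α)/4 = 107.1 W m^-2.
Balancing against σT⁴: T = (107.1/5.67×10⁻⁸)^(1/4) = 208.5 K.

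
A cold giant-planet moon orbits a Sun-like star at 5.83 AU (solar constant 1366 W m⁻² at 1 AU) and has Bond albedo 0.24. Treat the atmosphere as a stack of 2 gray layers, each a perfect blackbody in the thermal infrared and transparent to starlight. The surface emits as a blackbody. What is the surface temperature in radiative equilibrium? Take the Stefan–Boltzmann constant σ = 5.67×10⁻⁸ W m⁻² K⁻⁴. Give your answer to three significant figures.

Irradiance scales as 1/d², so S = 1366 W m⁻² × (1/5.83)² = 40.19 W m⁻².
Top-of-atmosphere balance: σT_e⁴ = S(1−α)/4 = 7.636 W m⁻² → T_e = 107.7 K.
For an N-layer opaque stack, T_s⁴ = (N+1)T_e⁴, hence T_s = (3)^(1/4)×107.7 K = 141.8 K.

142 K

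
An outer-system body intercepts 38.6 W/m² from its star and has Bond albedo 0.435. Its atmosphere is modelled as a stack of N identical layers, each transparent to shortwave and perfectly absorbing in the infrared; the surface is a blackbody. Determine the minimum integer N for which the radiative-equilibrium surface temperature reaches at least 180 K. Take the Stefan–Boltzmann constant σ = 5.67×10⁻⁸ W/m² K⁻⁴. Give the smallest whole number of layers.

10

Top-of-atmosphere balance: σT_e⁴ = S(1−α)/4 = 5.452 W/m² → T_e = 99.03 K.
T_s = (N+1)^(1/4)·T_e ≥ 180 K requires N+1 ≥ (T_s/T_e)⁴ = (180/99.03)⁴ = 10.917.
The minimum whole number is N = 10.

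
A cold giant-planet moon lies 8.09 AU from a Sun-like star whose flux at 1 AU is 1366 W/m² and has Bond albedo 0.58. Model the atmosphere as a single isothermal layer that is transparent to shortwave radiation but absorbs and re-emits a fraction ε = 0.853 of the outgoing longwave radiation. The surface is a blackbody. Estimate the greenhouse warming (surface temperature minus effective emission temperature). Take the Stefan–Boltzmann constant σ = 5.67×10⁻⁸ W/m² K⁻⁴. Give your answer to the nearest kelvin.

12 kelvin

Flux at the orbit: S = 1366/(8.09)² = 20.87 W/m².
At the top of the atmosphere, σT_e⁴ = S(1−α)/4 = 2.192 W/m², giving T_e = 78.85 K.
The surface balance (absorbed SW + ε·downward IR = σT_s⁴) with T_a⁴ = T_s⁴/2 reduces to T_s = T_e·[2/(2−ε)]^¼ = 90.61 K.
Greenhouse warming: T_s − T_e = 11.76 K.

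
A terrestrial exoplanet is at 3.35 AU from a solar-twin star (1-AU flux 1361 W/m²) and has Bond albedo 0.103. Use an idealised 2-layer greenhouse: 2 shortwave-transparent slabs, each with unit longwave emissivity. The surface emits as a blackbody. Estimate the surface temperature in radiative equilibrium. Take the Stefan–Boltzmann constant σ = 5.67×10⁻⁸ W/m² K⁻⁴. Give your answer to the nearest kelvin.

195 kelvin

By the inverse-square law, S = 1361/3.35² = 121.3 W/m².
The effective emission temperature is T_e = [S(1−α)/(4σ)]^¼ = 148.0 K.
Layer-by-layer balance gives σT_s⁴ = (N+1)σT_e⁴, so T_s = 3^¼·148.0 = 194.8 K.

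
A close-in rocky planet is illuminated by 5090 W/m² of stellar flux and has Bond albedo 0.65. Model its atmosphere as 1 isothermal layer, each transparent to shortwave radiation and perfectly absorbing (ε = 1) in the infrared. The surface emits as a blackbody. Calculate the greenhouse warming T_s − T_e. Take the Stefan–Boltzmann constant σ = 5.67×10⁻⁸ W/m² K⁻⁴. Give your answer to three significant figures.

56.3 K

OLR = S(1−α)/4 = 445.4 W/m²; the top layer radiates at T_e = 297.7 K.
Surface: T_s = (2)^¼·T_e = 354.0 K.
So the greenhouse effect raises the surface by 354.0 − 297.7 = 56.33 K.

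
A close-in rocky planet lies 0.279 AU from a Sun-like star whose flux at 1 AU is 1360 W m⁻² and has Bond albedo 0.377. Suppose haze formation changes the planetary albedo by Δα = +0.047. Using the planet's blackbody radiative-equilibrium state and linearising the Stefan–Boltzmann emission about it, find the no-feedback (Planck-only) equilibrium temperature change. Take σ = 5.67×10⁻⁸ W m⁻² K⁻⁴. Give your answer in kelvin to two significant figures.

-8.8 K

Irradiance scales as 1/d², so S = 1360 W m⁻² × (1/0.279)² = 17470 W m⁻².
The baseline emission temperature is T_e = 468.1 K.
The change in absorbed flux is Δ[S(1−α)/4] = −SΔα/4 = -205.3 W m⁻².
Planck response: λ_P = 4σT_e³ = 4·5.67×10⁻⁸·(468.1)³ = 23.26 W m⁻²/K.
So ΔT₀ = -205.3/23.26 = -8.83 K.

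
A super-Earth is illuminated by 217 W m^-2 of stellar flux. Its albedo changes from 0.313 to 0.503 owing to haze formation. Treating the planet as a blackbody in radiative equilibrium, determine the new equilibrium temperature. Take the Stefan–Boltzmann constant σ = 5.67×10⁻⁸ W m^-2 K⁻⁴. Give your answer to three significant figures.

148 K

With the new albedo, S(1−α₂)/4 = 26.96 W m^-2, so T₂ = 147.7 K.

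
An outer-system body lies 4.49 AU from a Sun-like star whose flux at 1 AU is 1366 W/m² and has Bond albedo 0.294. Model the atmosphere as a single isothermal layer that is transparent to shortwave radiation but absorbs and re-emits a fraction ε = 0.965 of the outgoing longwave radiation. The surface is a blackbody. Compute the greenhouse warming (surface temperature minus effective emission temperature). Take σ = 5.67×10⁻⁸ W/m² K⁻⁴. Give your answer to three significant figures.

By the inverse-square law, S = 1366/4.49² = 67.76 W/m².
Effective emission temperature (TOA balance): σT_e⁴ = S(1−α)/4 = 11.96 W/m² → T_e = 120.5 K.
Surface balance with a leaky layer gives σT_s⁴ = σT_e⁴·2/(2−ε), so T_s = T_e·[2/(2−0.965)]^(1/4) = 142.1 K.
T_s − T_e = 142.1 − 120.5 = 21.57 K.

21.6 kelvin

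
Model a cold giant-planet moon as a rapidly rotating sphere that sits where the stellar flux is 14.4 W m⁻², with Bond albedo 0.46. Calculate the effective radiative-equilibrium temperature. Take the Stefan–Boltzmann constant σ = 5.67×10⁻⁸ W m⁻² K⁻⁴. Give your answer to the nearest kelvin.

77 kelvin

The planet absorbs (1−α)S over its disc πR² and re-emits over 4πR², so the mean absorbed flux is (1−0.46)·14.40/4 = 1.944 W m⁻².
Set σT⁴ = 1.944 → T = (1.944/σ)^(1/4) = 76.52 K.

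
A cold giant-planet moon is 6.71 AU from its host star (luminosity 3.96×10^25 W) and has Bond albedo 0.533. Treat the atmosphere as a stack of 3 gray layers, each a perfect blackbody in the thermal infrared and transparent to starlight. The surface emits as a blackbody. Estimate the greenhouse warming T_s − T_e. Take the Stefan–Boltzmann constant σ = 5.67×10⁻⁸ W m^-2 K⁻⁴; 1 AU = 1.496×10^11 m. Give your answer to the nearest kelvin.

21 kelvin

d = 6.71 × 1.496×10^11 m = 1.004×10^12 m.
Flux at the orbit: S = L/(4πd²) = 3.96×10^25/(4π·(1.00×10^12)²) = 3.127 W m^-2.
Top-of-atmosphere balance: σT_e⁴ = S(1−α)/4 = 0.3651 W m^-2 → T_e = 50.37 K.
T_s = (N+1)^(1/4)·T_e = 71.24 K.
So the greenhouse effect raises the surface by 71.24 − 50.37 = 20.87 K.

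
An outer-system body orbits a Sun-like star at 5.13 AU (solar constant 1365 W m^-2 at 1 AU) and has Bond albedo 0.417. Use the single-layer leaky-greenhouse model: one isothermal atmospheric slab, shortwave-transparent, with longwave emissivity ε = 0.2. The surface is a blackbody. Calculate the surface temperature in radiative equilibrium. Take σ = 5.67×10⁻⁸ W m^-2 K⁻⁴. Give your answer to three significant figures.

By the inverse-square law, S = 1365/5.13² = 51.87 W m^-2.
Effective emission temperature (TOA balance): σT_e⁴ = S(1−α)/4 = 7.560 W m^-2 → T_e = 107.5 K.
For a single slab of emissivity ε, T_s⁴ = 2T_e⁴/(2−ε); thus T_s = 107.5·(1.111)^(1/4) = 110.3 K.

110 K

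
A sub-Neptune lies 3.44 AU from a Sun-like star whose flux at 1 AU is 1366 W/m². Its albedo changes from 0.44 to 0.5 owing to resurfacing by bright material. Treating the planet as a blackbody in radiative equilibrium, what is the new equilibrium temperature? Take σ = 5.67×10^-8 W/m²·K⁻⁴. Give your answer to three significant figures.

126 kelvin

Flux at the orbit: S = 1366/(3.44)² = 115.4 W/m².
With the new albedo, S(1−α₂)/4 = 14.43 W/m², so T₂ = 126.3 K.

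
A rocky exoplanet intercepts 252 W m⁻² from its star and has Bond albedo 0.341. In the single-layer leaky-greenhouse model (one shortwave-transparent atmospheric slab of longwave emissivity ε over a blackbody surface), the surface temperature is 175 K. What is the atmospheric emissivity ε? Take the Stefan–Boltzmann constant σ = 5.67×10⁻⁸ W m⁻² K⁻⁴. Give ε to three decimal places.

0.439

TOA balance gives T_e = 164.5 K.
Inverting T_s⁴ = 2T_e⁴/(2−ε): (T_e/T_s)⁴ = 0.7807, so ε = 2(1 − 0.7807) = 0.4386.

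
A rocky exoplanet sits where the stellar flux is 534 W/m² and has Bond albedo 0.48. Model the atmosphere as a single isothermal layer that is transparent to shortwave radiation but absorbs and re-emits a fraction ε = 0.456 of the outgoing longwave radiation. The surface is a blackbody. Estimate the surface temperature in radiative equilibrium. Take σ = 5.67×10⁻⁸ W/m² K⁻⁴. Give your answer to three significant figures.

200 K

At the top of the atmosphere, σT_e⁴ = S(1−α)/4 = 69.42 W/m², giving T_e = 187.1 K.
The surface balance (absorbed SW + ε·downward IR = σT_s⁴) with T_a⁴ = T_s⁴/2 reduces to T_s = T_e·[2/(2−ε)]^¼ = 199.6 K.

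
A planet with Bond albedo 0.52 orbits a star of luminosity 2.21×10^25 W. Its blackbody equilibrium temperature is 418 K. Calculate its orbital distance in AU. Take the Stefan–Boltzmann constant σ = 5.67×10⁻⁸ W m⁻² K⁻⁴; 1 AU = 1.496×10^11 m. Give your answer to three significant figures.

0.0738 AU

Energy balance gives S = 4σT⁴/(1−α) = 14420 W m⁻².
S = L/(4πd²) → d = √(L/4πS) = √(2.21×10^25/(4π·14420)) = 1.104×10^10 m = 0.07381 AU.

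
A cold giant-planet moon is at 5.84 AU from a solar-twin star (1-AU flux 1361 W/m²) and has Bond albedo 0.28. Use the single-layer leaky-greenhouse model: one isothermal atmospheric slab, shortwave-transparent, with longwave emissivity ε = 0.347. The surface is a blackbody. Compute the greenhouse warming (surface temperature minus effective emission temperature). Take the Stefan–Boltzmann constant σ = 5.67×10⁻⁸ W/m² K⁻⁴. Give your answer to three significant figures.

By the inverse-square law, S = 1361/5.84² = 39.91 W/m².
Effective emission temperature (TOA balance): σT_e⁴ = S(1−α)/4 = 7.183 W/m² → T_e = 106.1 K.
The surface balance (absorbed SW + ε·downward IR = σT_s⁴) with T_a⁴ = T_s⁴/2 reduces to T_s = T_e·[2/(2−ε)]^¼ = 111.3 K.
Greenhouse warming: T_s − T_e = 5.176 K.

5.18 K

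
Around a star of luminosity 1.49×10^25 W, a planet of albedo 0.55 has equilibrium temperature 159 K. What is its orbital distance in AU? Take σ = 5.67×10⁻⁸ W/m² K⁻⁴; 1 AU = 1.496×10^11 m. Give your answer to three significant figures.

Required flux: S = 4σT⁴/(1−α) = 322.1 W/m².
From L = 4πd²S, d = √(1.49×10^25/(4π·322.1)) = 6.067×10^10 m = 0.4056 AU.

0.406 AU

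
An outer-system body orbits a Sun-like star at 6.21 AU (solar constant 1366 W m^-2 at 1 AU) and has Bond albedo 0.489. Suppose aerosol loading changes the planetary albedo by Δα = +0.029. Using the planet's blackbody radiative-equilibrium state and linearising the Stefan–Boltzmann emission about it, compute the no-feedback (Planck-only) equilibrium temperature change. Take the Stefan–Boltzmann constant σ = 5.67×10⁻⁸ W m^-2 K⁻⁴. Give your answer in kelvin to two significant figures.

Flux at the orbit: S = 1366/(6.21)² = 35.42 W m^-2.
The baseline emission temperature is T_e = 94.52 K.
TOA radiative forcing: ΔF = −S·Δα/4 = −35.42·(+0.029)/4 = -0.2568 W m^-2.
The Planck feedback parameter is 4σT_e³ = 0.1915 W m^-2/K.
ΔT₀ = ΔF/λ_P = -0.2568/0.1915 = -1.34 K.

-1.3 kelvin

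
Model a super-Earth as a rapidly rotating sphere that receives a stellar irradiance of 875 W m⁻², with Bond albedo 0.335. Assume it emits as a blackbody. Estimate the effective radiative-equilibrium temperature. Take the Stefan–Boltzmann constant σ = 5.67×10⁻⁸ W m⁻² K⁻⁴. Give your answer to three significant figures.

225 kelvin

Absorbed flux (global mean): S(1−α)/4 = 875.0·0.665/4 = 145.5 W m⁻².
Set σT⁴ = 145.5 → T = (145.5/σ)^(1/4) = 225.1 K.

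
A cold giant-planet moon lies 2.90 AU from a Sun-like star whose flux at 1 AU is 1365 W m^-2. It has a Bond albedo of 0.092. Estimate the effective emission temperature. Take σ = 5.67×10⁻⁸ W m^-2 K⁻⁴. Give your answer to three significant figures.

Irradiance scales as 1/d², so S = 1365 W m^-2 × (1/2.90)² = 162.3 W m^-2.
Averaging over the sphere, the absorbed flux is S(1−α)/4 = 36.84 W m^-2.
Set σT⁴ = 36.84 → T = (36.84/σ)^(1/4) = 159.7 K.

160 K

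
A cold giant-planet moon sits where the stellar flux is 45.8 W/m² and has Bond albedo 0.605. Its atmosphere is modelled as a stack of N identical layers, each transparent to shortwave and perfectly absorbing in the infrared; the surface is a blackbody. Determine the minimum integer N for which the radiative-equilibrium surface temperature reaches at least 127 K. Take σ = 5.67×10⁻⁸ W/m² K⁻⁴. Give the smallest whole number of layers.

3

Top-of-atmosphere balance: σT_e⁴ = S(1−α)/4 = 4.523 W/m² → T_e = 94.51 K.
Need (N+1)T_e⁴ ≥ T_s⁴, i.e. N+1 ≥ (127/94.51)⁴ = 3.261.
Rounding up, N = 3.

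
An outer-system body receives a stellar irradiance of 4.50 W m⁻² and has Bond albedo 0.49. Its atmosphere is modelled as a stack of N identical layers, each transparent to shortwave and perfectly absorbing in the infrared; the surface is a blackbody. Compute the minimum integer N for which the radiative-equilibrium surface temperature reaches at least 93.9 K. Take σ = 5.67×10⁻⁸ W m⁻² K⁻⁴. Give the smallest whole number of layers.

The effective emission temperature is T_e = [S(1−α)/(4σ)]^¼ = 56.40 K.
T_s = (N+1)^(1/4)·T_e ≥ 93.9 K requires N+1 ≥ (T_s/T_e)⁴ = (93.9/56.40)⁴ = 7.683.
Rounding up, N = 7.

7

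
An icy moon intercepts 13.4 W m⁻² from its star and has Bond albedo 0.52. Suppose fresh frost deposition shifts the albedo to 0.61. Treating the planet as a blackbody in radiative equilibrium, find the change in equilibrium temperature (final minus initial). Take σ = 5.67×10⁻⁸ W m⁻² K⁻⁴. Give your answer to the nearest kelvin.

With α = 0.52, T₁ = 72.98 K.
After:  T₂ = [13.40·0.39/(4σ)]^(1/4) = 69.28 K.
Change: 69.28 − 72.98 = -3.691 K.

-4 K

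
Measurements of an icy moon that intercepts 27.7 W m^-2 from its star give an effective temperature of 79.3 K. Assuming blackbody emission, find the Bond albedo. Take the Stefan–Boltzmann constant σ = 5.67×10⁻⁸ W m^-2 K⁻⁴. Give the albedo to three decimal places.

From σT⁴ = S(1−α)/4 we invert for α: 1−α = 4σT⁴/S.
σT⁴ = 2.242 W m^-2, so 4σT⁴ = 8.969 W m^-2.
Hence α = 1 − 8.969/27.70 = 0.6762.

0.676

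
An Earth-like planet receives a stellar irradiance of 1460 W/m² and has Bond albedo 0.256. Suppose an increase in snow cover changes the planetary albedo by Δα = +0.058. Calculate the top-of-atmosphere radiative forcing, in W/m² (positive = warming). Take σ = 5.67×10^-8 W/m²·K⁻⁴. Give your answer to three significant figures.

-21.2 W/m²

ΔF = −(S/4)Δα = −(1460/4)×(+0.058) = -21.17 W/m².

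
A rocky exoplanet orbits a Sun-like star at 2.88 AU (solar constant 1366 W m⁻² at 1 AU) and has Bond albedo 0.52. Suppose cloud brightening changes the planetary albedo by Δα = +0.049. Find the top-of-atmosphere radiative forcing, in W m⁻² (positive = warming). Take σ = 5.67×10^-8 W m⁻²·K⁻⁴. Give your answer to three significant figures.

-2.02 W m⁻²

Flux at the orbit: S = 1366/(2.88)² = 164.7 W m⁻².
TOA radiative forcing: ΔF = −S·Δα/4 = −164.7·(+0.049)/4 = -2.017 W m⁻².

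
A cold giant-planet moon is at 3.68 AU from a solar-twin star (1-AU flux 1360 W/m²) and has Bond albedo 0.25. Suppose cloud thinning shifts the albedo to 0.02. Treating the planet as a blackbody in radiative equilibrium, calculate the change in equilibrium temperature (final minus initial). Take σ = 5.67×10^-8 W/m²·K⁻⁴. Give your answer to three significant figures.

By the inverse-square law, S = 1360/3.68² = 100.4 W/m².
With α = 0.25, T₁ = 135.0 K.
Final:   T₂ = [S(1−0.02)/(4σ)]^(1/4) = 144.3 K.
Change: 144.3 − 135.0 = 9.336 K.

9.34 K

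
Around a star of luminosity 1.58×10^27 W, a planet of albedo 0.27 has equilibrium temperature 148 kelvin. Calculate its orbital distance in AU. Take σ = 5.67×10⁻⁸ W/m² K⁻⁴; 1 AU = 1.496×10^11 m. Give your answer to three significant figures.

Energy balance gives S = 4σT⁴/(1−α) = 149.1 W/m².
Then d = [L/(4πS)]^(1/2) = 9.184×10^11 m, i.e. 6.139 AU.

6.14 AU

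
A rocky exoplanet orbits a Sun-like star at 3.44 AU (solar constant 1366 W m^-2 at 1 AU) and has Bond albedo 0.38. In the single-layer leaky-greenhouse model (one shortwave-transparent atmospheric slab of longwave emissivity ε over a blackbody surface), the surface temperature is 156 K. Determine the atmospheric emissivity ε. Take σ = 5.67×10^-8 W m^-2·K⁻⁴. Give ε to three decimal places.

0.934

Flux at the orbit: S = 1366/(3.44)² = 115.4 W m^-2.
Effective temperature: T_e = [S(1−α)/(4σ)]^(1/4) = 133.3 K.
Since (2−ε)/2 = (T_e/T_s)⁴ = 0.5328, ε = 0.9344.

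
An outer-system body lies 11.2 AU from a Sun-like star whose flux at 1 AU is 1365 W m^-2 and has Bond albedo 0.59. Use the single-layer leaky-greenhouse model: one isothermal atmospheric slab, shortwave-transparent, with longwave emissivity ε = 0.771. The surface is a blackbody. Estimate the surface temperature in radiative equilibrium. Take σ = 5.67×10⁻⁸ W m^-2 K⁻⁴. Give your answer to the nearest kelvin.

75 K

Irradiance scales as 1/d², so S = 1365 W m^-2 × (1/11.2)² = 10.88 W m^-2.
Effective emission temperature (TOA balance): σT_e⁴ = S(1−α)/4 = 1.115 W m^-2 → T_e = 66.60 K.
Surface balance with a leaky layer gives σT_s⁴ = σT_e⁴·2/(2−ε), so T_s = T_e·[2/(2−0.771)]^(1/4) = 75.22 K.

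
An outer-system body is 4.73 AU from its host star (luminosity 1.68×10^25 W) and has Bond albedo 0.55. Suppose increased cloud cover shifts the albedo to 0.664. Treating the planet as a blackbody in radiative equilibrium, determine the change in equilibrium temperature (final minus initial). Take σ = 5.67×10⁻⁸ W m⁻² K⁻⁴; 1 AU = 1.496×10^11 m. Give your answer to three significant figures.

d = 4.73 × 1.496×10^11 m = 7.076×10^11 m.
Flux at the orbit: S = L/(4πd²) = 1.68×10^25/(4π·(7.08×10^11)²) = 2.670 W m⁻².
Initial: T₁ = [S(1−0.55)/(4σ)]^(1/4) = 47.98 K.
With α = 0.664, T₂ = 44.60 K.
ΔT = T₂ − T₁ = -3.379 K.

-3.38 K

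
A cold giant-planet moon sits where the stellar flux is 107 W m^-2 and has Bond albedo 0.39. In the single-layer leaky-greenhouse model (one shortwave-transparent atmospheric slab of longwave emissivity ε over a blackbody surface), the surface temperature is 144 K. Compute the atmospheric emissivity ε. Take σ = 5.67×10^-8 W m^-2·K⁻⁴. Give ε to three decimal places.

TOA balance gives T_e = 130.2 K.
Inverting T_s⁴ = 2T_e⁴/(2−ε): (T_e/T_s)⁴ = 0.6693, so ε = 2(1 − 0.6693) = 0.6614.

0.661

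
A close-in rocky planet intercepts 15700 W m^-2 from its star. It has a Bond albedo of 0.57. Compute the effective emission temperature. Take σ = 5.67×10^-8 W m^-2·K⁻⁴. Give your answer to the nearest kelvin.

The planet absorbs (1−α)S over its disc πR² and re-emits over 4πR², so the mean absorbed flux is (1−0.57)·15700/4 = 1688 W m^-2.
Set σT⁴ = 1688 → T = (1688/σ)^(1/4) = 415.4 K.

415 kelvin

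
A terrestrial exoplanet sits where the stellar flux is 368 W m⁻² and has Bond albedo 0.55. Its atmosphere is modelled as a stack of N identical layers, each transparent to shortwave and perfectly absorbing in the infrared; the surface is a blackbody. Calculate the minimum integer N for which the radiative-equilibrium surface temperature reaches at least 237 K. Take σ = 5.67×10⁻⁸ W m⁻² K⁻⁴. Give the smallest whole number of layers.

4

Top-of-atmosphere balance: σT_e⁴ = S(1−α)/4 = 41.40 W m⁻² → T_e = 164.4 K.
Need (N+1)T_e⁴ ≥ T_s⁴, i.e. N+1 ≥ (237/164.4)⁴ = 4.321.
The minimum whole number is N = 4.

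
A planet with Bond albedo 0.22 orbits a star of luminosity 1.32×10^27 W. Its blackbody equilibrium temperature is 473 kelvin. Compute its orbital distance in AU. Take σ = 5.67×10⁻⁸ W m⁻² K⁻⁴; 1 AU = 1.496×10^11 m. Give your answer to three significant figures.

Energy balance gives S = 4σT⁴/(1−α) = 14550 W m⁻².
S = L/(4πd²) → d = √(L/4πS) = √(1.32×10^27/(4π·14550)) = 8.495×10^10 m = 0.5679 AU.

0.568 AU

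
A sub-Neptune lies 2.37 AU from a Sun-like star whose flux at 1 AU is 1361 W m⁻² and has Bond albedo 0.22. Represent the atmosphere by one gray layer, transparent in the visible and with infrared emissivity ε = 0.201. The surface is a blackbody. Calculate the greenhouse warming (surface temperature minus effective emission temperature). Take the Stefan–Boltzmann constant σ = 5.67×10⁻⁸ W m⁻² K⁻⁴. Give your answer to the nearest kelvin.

5 kelvin

Irradiance scales as 1/d², so S = 1361 W m⁻² × (1/2.37)² = 242.3 W m⁻².
Effective emission temperature (TOA balance): σT_e⁴ = S(1−α)/4 = 47.25 W m⁻² → T_e = 169.9 K.
For a single slab of emissivity ε, T_s⁴ = 2T_e⁴/(2−ε); thus T_s = 169.9·(1.112)^(1/4) = 174.5 K.
Greenhouse warming: T_s − T_e = 4.559 K.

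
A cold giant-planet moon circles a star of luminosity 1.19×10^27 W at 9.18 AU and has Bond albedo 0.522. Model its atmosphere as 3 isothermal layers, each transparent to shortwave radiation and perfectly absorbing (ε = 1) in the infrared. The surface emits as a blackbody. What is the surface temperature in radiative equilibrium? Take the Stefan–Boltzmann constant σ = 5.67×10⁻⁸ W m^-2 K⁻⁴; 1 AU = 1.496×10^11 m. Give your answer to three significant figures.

d = 9.18 × 1.496×10^11 m = 1.373×10^12 m.
Flux at the orbit: S = L/(4πd²) = 1.19×10^27/(4π·(1.37×10^12)²) = 50.21 W m^-2.
The effective emission temperature is T_e = [S(1−α)/(4σ)]^¼ = 101.4 K.
With N = 3 opaque layers, T_s = (N+1)^(1/4)·T_e = 4^(1/4)·101.4 = 143.4 K.

143 K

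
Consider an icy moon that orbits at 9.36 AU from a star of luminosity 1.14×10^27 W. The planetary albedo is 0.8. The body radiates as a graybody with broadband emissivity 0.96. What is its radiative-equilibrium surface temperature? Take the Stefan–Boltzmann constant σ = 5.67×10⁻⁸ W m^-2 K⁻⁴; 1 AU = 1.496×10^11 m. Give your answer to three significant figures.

d = 9.36 × 1.496×10^11 m = 1.400×10^12 m.
Spreading L over a sphere of radius d: S = 1.14×10^27/(4π·1.40×10^12²) = 46.27 W m^-2.
Averaging over the sphere, the absorbed flux is S(1−α)/4 = 2.313 W m^-2.
Equating to εσT⁴ with ε = 0.96: T = (2.313/0.96σ)^(1/4) = 80.74 K.

80.7 K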